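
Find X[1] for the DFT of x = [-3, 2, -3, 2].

X[1] = Σ(n=0 to 3) x[n] · ω_4^(1n) where ω_4 = e^(-2πi/4)
= (-3)·ω_4^0 + (2)·ω_4^1 + (-3)·ω_4^2 + (2)·ω_4^3

X[1] = 0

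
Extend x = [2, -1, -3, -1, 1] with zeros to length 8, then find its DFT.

Original 5-point DFT: [-2, 5.2361+3.0777i, 0.7639-0.7265i, 0.7639+0.7265i, 5.2361-3.0777i]
Zero-padded 8-point DFT provides frequency interpolation.

DFT_8([x, 0, ...]) = [-2, 1.0000+4.4142i, 6, 1.0000-1.5858i, 2, 1.0000+1.5858i, 6, 1.0000-4.4142i]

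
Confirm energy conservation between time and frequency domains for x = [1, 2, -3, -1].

Time domain:
Σ|x[n]|² = |1|² + |2|² + |-3|² + |-1|² = 15.0000

Frequency domain:
(1/4)Σ|X[k]|² = (1/4)(|-1|² + |4-3i|² + |-3|² + |4+3i|²) = (1/4)·60.0000 = 15.0000

Both sides agree, confirming Parseval's theorem.

Σ|x[n]|² = (1/N)Σ|X[k]|² = 15.0000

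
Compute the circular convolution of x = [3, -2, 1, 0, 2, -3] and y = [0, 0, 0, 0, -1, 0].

(x ⊛ y)[n] = Σ(m=0 to 5) x[m] · y[(n-m) mod 6]

Computing each output sample:
(x ⊛ y)[0] = -1
(x ⊛ y)[1] = 0
(x ⊛ y)[2] = -2
(x ⊛ y)[3] = 3
(x ⊛ y)[4] = -3
(x ⊛ y)[5] = 2

x ⊛ y = [-1, 0, -2, 3, -3, 2]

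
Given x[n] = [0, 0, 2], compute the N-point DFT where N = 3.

X[k] = Σ(n=0 to 2) x[n] · ω_3^(nk)
where ω_3 = e^(-2πi/3)

Computing each X[k]:
X[0] = 2
X[1] = -1.0000+1.7321i
X[2] = -1.0000-1.7321i

X = [2, -1.0000+1.7321i, -1.0000-1.7321i]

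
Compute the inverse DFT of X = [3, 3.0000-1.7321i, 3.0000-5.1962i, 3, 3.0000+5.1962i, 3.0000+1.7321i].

x[n] = (1/6) Σ(k=0 to 5) X[k] · e^(2πikn/6)

Computing each x[n]:
x[0] = 3
x[1] = 2
x[2] = -1
x[3] = 0
x[4] = 1
x[5] = -2

x = [3, 2, -1, 0, 1, -2]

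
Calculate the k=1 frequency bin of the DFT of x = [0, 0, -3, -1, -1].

X[1] = Σ(n=0 to 4) x[n] · ω_5^(1n) where ω_5 = e^(-2πi/5)
= (0)·ω_5^0 + (0)·ω_5^1 + (-3)·ω_5^2 + (-1)·ω_5^3 + (-1)·ω_5^4

X[1] = 2.9271+0.2245i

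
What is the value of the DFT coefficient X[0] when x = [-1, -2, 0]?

X[0] = Σ(n=0 to 2) x[n] · ω_3^0 = Σ x[n]
= (-1) + (-2) + (0)

X[0] = -3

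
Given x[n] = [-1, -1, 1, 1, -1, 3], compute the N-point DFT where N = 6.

X[k] = Σ(n=0 to 5) x[n] · ω_6^(nk)
where ω_6 = e^(-2πi/6)

Computing each X[k]:
X[0] = 2
X[1] = -1.0000+1.7321i
X[2] = -1.0000+5.1962i
X[3] = -4
X[4] = -1.0000-5.1962i
X[5] = -1.0000-1.7321i

X = [2, -1.0000+1.7321i, -1.0000+5.1962i, -4, -1.0000-5.1962i, -1.0000-1.7321i]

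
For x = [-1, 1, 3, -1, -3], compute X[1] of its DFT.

X[1] = Σ(n=0 to 4) x[n] · ω_5^(1n) where ω_5 = e^(-2πi/5)
= (-1)·ω_5^0 + (1)·ω_5^1 + (3)·ω_5^2 + (-1)·ω_5^3 + (-3)·ω_5^4

X[1] = -3.2361-6.1554i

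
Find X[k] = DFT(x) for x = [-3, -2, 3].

X[k] = Σ(n=0 to 2) x[n] · ω_3^(nk)
where ω_3 = e^(-2πi/3)

Computing each X[k]:
X[0] = -2
X[1] = -3.5000+4.3301i
X[2] = -3.5000-4.3301i

X = [-2, -3.5000+4.3301i, -3.5000-4.3301i]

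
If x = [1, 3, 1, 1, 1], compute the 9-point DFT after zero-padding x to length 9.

Original 5-point DFT: [7, 0.6180-1.9021i, -1.6180-1.1756i, -1.6180+1.1756i, 0.6180+1.9021i]
Zero-padded 9-point DFT provides frequency interpolation.

DFT_9([x, 0, ...]) = [7, 2.0321-4.1212i, 0.8473-1.7876i, -0.5000-2.5981i, -1.3794-0.2645i, -1.3794+0.2645i, -0.5000+2.5981i, 0.8473+1.7876i, 2.0321+4.1212i]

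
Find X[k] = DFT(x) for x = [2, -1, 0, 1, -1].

X[k] = Σ(n=0 to 4) x[n] · ω_5^(nk)
where ω_5 = e^(-2πi/5)

Computing each X[k]:
X[0] = 1
X[1] = 0.5729+0.5878i
X[2] = 3.9271-0.9511i
X[3] = 3.9271+0.9511i
X[4] = 0.5729-0.5878i

X = [1, 0.5729+0.5878i, 3.9271-0.9511i, 3.9271+0.9511i, 0.5729-0.5878i]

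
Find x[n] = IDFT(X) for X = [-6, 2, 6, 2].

x[n] = (1/4) Σ(k=0 to 3) X[k] · e^(2πikn/4)

Computing each x[n]:
x[0] = 1
x[1] = -3
x[2] = -1
x[3] = -3

x = [1, -3, -1, -3]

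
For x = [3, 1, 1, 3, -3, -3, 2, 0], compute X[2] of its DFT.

X[2] = Σ(n=0 to 7) x[n] · ω_8^(2n) where ω_8 = e^(-2πi/8)
= (3)·ω_8^0 + (1)·ω_8^2 + (1)·ω_8^4 + (3)·ω_8^6 + (-3)·ω_8^8 + (-3)·ω_8^10 + (2)·ω_8^12 + (0)·ω_8^14

X[2] = -3+5i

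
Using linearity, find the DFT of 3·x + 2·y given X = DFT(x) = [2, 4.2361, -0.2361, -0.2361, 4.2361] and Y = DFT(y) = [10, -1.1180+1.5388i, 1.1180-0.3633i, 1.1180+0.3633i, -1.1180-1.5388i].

By linearity: DFT(3x + 2y) = 3·DFT(x) + 2·DFT(y)
= 3·[2, 4.2361, -0.2361, -0.2361, 4.2361] + 2·[10, -1.1180+1.5388i, 1.1180-0.3633i, 1.1180+0.3633i, -1.1180-1.5388i]

Computing element-wise:
Z[0] = 3·(2) + 2·(10) = 26
Z[1] = 3·(4.2361) + 2·(-1.1180+1.5388i) = 10.4723+3.0776i
Z[2] = 3·(-0.2361) + 2·(1.1180-0.3633i) = 1.5277-0.7266i
Z[3] = 3·(-0.2361) + 2·(1.1180+0.3633i) = 1.5277+0.7266i
Z[4] = 3·(4.2361) + 2·(-1.1180-1.5388i) = 10.4723-3.0776i

DFT(3x + 2y) = 3·X + 2·Y = [26, 10.4723+3.0776i, 1.5277-0.7266i, 1.5277+0.7266i, 10.4723-3.0776i]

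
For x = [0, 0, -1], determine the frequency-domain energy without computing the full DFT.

Parseval: Σ|x[n]|² = (1/N)Σ|X[k]|², so Σ|X[k]|² = N·Σ|x[n]|² = 3·1.0000

Σ|X[k]|² = N·Σ|x[n]|² = 3·1.0000 = 3.0000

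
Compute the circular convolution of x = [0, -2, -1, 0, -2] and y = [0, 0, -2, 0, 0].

(x ⊛ y)[n] = Σ(m=0 to 4) x[m] · y[(n-m) mod 5]

Computing each output sample:
(x ⊛ y)[0] = 0
(x ⊛ y)[1] = 4
(x ⊛ y)[2] = 0
(x ⊛ y)[3] = 4
(x ⊛ y)[4] = 2

x ⊛ y = [0, 4, 0, 4, 2]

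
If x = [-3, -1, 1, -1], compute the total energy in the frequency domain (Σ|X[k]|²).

Parseval: Σ|x[n]|² = (1/N)Σ|X[k]|², so Σ|X[k]|² = N·Σ|x[n]|² = 4·12.0000

Σ|X[k]|² = N·Σ|x[n]|² = 4·12.0000 = 48.0000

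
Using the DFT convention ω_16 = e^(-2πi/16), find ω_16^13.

ω_16^13 = e^(-2πi·13/16)
= cos(-2π·13/16) + i·sin(-2π·13/16)
= cos(-26π/16) + i·sin(-26π/16)

ω_16^13 = cos(-26π/16) + i·sin(-26π/16) = 0.3827+0.9239i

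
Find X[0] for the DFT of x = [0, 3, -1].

X[0] = Σ(n=0 to 2) x[n] · ω_3^0 = Σ x[n]
= (0) + (3) + (-1)

X[0] = 2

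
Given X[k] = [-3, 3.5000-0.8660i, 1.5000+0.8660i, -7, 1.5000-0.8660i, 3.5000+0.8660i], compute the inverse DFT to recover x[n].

x[n] = (1/6) Σ(k=0 to 5) X[k] · e^(2πikn/6)

Computing each x[n]:
x[0] = 0
x[1] = 1
x[2] = -2
x[3] = 0
x[4] = -3
x[5] = 1

x = [0, 1, -2, 0, -3, 1]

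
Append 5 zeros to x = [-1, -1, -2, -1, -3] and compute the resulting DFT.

Original 5-point DFT: [-8, 0.1910-1.3143i, 1.3090-2.1266i, 1.3090+2.1266i, 0.1910+1.3143i]
Zero-padded 10-point DFT provides frequency interpolation.

DFT_10([x, 0, ...]) = [-8, 0.3090+5.2043i, 0.1910-1.3143i, -0.8090+2.0409i, 1.3090-2.1266i, -4, 1.3090+2.1266i, -0.8090-2.0409i, 0.1910+1.3143i, 0.3090-5.2043i]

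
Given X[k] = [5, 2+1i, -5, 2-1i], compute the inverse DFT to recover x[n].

x[n] = (1/4) Σ(k=0 to 3) X[k] · e^(2πikn/4)

Computing each x[n]:
x[0] = 1
x[1] = 2
x[2] = -1
x[3] = 3

x = [1, 2, -1, 3]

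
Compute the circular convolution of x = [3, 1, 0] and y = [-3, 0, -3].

(x ⊛ y)[n] = Σ(m=0 to 2) x[m] · y[(n-m) mod 3]

Computing each output sample:
(x ⊛ y)[0] = -12
(x ⊛ y)[1] = -3
(x ⊛ y)[2] = -9

x ⊛ y = [-12, -3, -9]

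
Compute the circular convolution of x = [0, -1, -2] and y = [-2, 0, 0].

(x ⊛ y)[n] = Σ(m=0 to 2) x[m] · y[(n-m) mod 3]

Computing each output sample:
(x ⊛ y)[0] = 0
(x ⊛ y)[1] = 2
(x ⊛ y)[2] = 4

x ⊛ y = [0, 2, 4]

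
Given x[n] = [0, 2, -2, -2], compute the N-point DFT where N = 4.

X[k] = Σ(n=0 to 3) x[n] · ω_4^(nk)
where ω_4 = e^(-2πi/4)

Computing each X[k]:
X[0] = -2
X[1] = 2-4i
X[2] = -2
X[3] = 2+4i

X = [-2, 2-4i, -2, 2+4i]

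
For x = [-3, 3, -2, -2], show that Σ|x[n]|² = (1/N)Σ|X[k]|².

Time domain:
Σ|x[n]|² = |-3|² + |3|² + |-2|² + |-2|² = 26.0000

Frequency domain:
(1/4)Σ|X[k]|² = (1/4)(|-4|² + |-1-5i|² + |-6|² + |-1+5i|²) = (1/4)·104.0000 = 26.0000

Both sides agree, confirming Parseval's theorem.

Σ|x[n]|² = (1/N)Σ|X[k]|² = 26.0000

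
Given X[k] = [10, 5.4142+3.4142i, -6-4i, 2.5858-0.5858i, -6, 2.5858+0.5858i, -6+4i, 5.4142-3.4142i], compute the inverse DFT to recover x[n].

x[n] = (1/8) Σ(k=0 to 7) X[k] · e^(2πikn/8)

Computing each x[n]:
x[0] = 1
x[1] = 3
x[2] = 1
x[3] = 0
x[4] = -3
x[5] = 3
x[6] = 3
x[7] = 2

x = [1, 3, 1, 0, -3, 3, 3, 2]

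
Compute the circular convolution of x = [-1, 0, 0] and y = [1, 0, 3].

(x ⊛ y)[n] = Σ(m=0 to 2) x[m] · y[(n-m) mod 3]

Computing each output sample:
(x ⊛ y)[0] = -1
(x ⊛ y)[1] = 0
(x ⊛ y)[2] = -3

x ⊛ y = [-1, 0, -3]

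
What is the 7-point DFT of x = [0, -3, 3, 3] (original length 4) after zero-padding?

Original 4-point DFT: [3, -3+6i, 3, -3-6i]
Zero-padded 7-point DFT provides frequency interpolation.

DFT_7([x, 0, ...]) = [3, -5.2409-1.8809i, -0.1649+6.5719i, 3.9058+0.7224i, 3.9058-0.7224i, -0.1649-6.5719i, -5.2409+1.8809i]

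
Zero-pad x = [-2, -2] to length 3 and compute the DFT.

Original 2-point DFT: [-4, 0]
Zero-padded 3-point DFT provides frequency interpolation.

DFT_3([x, 0, ...]) = [-4, -1.0000+1.7321i, -1.0000-1.7321i]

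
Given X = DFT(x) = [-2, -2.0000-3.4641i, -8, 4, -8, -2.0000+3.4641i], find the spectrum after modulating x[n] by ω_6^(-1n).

Modulation property: DFT(ω_6^(-1n)·x[n]) = X[(k-1) mod 6], so circularly shift X by 1 positions.

X[k-1] = [-2.0000+3.4641i, -2, -2.0000-3.4641i, -8, 4, -8]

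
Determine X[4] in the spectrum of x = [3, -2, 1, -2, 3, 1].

X[4] = Σ(n=0 to 5) x[n] · ω_6^(4n) where ω_6 = e^(-2πi/6)
= (3)·ω_6^0 + (-2)·ω_6^4 + (1)·ω_6^8 + (-2)·ω_6^12 + (3)·ω_6^16 + (1)·ω_6^20

X[4] = -0.5000-0.8660i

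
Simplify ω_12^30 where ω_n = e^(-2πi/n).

Since ω_12^12 = 1, powers reduce modulo 12.
30 mod 12 = 6
So ω_12^30 = ω_12^6 = e^(-2πi·6/12)

ω_12^30 = ω_12^6 = -1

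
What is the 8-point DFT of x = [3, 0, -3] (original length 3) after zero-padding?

Original 3-point DFT: [0, 4.5000-2.5981i, 4.5000+2.5981i]
Zero-padded 8-point DFT provides frequency interpolation.

DFT_8([x, 0, ...]) = [0, 3+3i, 6, 3-3i, 0, 3+3i, 6, 3-3i]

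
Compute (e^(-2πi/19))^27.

Since ω_19^19 = 1, powers reduce modulo 19.
27 mod 19 = 8
So ω_19^27 = ω_19^8 = e^(-2πi·8/19)

ω_19^27 = ω_19^8 = -0.8795-0.4759i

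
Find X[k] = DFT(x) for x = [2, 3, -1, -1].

X[k] = Σ(n=0 to 3) x[n] · ω_4^(nk)
where ω_4 = e^(-2πi/4)

Computing each X[k]:
X[0] = 3
X[1] = 3-4i
X[2] = -1
X[3] = 3+4i

X = [3, 3-4i, -1, 3+4i]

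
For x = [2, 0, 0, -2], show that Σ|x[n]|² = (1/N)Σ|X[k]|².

Time domain:
Σ|x[n]|² = |2|² + |0|² + |0|² + |-2|² = 8.0000

Frequency domain:
(1/4)Σ|X[k]|² = (1/4)(|0|² + |2-2i|² + |4|² + |2+2i|²) = (1/4)·32.0000 = 8.0000

Both sides agree, confirming Parseval's theorem.

Σ|x[n]|² = (1/N)Σ|X[k]|² = 8.0000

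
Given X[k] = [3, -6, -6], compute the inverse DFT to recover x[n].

x[n] = (1/3) Σ(k=0 to 2) X[k] · e^(2πikn/3)

Computing each x[n]:
x[0] = -3
x[1] = 3
x[2] = 3

x = [-3, 3, 3]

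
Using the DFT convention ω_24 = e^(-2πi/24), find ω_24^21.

ω_24^21 = e^(-2πi·21/24)
= cos(-2π·21/24) + i·sin(-2π·21/24)
= cos(-42π/24) + i·sin(-42π/24)

ω_24^21 = cos(-42π/24) + i·sin(-42π/24) = 0.7071+0.7071i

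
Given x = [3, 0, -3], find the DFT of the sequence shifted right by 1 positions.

Time shift by 1: X_shifted[k] = ω_3^(1k) · X[k]
Shifted x = [-3, 3, 0]

DFT(x[n-1]) = [0, -4.5000-2.5981i, -4.5000+2.5981i]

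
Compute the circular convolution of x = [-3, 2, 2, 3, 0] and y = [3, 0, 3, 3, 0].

(x ⊛ y)[n] = Σ(m=0 to 4) x[m] · y[(n-m) mod 5]

Computing each output sample:
(x ⊛ y)[0] = 6
(x ⊛ y)[1] = 15
(x ⊛ y)[2] = -3
(x ⊛ y)[3] = 6
(x ⊛ y)[4] = 12

x ⊛ y = [6, 15, -3, 6, 12]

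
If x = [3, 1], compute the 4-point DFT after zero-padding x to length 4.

Original 2-point DFT: [4, 2]
Zero-padded 4-point DFT provides frequency interpolation.

DFT_4([x, 0, ...]) = [4, 3-1i, 2, 3+1i]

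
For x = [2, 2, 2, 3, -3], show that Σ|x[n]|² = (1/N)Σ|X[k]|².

Time domain:
Σ|x[n]|² = |2|² + |2|² + |2|² + |3|² + |-3|² = 30.0000

Frequency domain:
(1/5)Σ|X[k]|² = (1/5)(|6|² + |-2.3541-4.1675i|² + |4.3541-3.8900i|² + |4.3541+3.8900i|² + |-2.3541+4.1675i|²) = (1/5)·150.0000 = 30.0000

Both sides agree, confirming Parseval's theorem.

Σ|x[n]|² = (1/N)Σ|X[k]|² = 30.0000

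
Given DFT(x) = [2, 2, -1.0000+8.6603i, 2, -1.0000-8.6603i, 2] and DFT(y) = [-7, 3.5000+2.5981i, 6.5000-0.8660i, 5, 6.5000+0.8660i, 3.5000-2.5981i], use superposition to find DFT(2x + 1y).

By linearity: DFT(2x + 1y) = 2·DFT(x) + 1·DFT(y)
= 2·[2, 2, -1.0000+8.6603i, 2, -1.0000-8.6603i, 2] + 1·[-7, 3.5000+2.5981i, 6.5000-0.8660i, 5, 6.5000+0.8660i, 3.5000-2.5981i]

Computing element-wise:
Z[0] = 2·(2) + 1·(-7) = -3
Z[1] = 2·(2) + 1·(3.5000+2.5981i) = 7.5000+2.5981i
Z[2] = 2·(-1.0000+8.6603i) + 1·(6.5000-0.8660i) = 4.5000+16.4546i
Z[3] = 2·(2) + 1·(5) = 9
Z[4] = 2·(-1.0000-8.6603i) + 1·(6.5000+0.8660i) = 4.5000-16.4546i
Z[5] = 2·(2) + 1·(3.5000-2.5981i) = 7.5000-2.5981i

DFT(2x + 1y) = 2·X + 1·Y = [-3, 7.5000+2.5981i, 4.5000+16.4546i, 9, 4.5000-16.4546i, 7.5000-2.5981i]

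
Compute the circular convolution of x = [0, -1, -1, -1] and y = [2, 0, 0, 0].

(x ⊛ y)[n] = Σ(m=0 to 3) x[m] · y[(n-m) mod 4]

Computing each output sample:
(x ⊛ y)[0] = 0
(x ⊛ y)[1] = -2
(x ⊛ y)[2] = -2
(x ⊛ y)[3] = -2

x ⊛ y = [0, -2, -2, -2]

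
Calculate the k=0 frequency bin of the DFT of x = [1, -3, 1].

X[0] = Σ(n=0 to 2) x[n] · ω_3^0 = Σ x[n]
= (1) + (-3) + (1)

X[0] = -1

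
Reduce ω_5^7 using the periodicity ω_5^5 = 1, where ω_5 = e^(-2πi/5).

Since ω_5^5 = 1, powers reduce modulo 5.
7 mod 5 = 2
So ω_5^7 = ω_5^2 = e^(-2πi·2/5)

ω_5^7 = ω_5^2 = -0.8090-0.5878i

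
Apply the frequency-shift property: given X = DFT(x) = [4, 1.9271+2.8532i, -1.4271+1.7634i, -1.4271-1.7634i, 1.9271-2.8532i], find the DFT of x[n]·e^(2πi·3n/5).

Modulation property: DFT(ω_5^(-3n)·x[n]) = X[(k-3) mod 5], so circularly shift X by 3 positions.

X[k-3] = [-1.4271+1.7634i, -1.4271-1.7634i, 1.9271-2.8532i, 4, 1.9271+2.8532i]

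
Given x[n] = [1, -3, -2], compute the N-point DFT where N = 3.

X[k] = Σ(n=0 to 2) x[n] · ω_3^(nk)
where ω_3 = e^(-2πi/3)

Computing each X[k]:
X[0] = -4
X[1] = 3.5000+0.8660i
X[2] = 3.5000-0.8660i

X = [-4, 3.5000+0.8660i, 3.5000-0.8660i]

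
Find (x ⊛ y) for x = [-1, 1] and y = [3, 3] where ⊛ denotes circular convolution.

(x ⊛ y)[n] = Σ(m=0 to 1) x[m] · y[(n-m) mod 2]

Computing each output sample:
(x ⊛ y)[0] = 0
(x ⊛ y)[1] = 0

x ⊛ y = [0, 0]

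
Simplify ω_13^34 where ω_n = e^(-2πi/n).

Since ω_13^13 = 1, powers reduce modulo 13.
34 mod 13 = 8
So ω_13^34 = ω_13^8 = e^(-2πi·8/13)

ω_13^34 = ω_13^8 = -0.7485+0.6631i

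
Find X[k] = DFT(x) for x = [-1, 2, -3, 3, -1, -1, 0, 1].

X[k] = Σ(n=0 to 7) x[n] · ω_8^(nk)
where ω_8 = e^(-2πi/8)

Computing each X[k]:
X[0] = 0
X[1] = 0.7071-0.5355i
X[2] = 1+3i
X[3] = -0.7071-6.5355i
X[4] = -10
X[5] = -0.7071+6.5355i
X[6] = 1-3i
X[7] = 0.7071+0.5355i

X = [0, 0.7071-0.5355i, 1+3i, -0.7071-6.5355i, -10, -0.7071+6.5355i, 1-3i, 0.7071+0.5355i]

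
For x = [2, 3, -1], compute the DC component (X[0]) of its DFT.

X[0] = Σ(n=0 to 2) x[n] · ω_3^0 = Σ x[n]
= (2) + (3) + (-1)

X[0] = 4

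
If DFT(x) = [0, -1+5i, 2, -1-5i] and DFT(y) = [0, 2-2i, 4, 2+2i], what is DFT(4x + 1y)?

By linearity: DFT(4x + 1y) = 4·DFT(x) + 1·DFT(y)
= 4·[0, -1+5i, 2, -1-5i] + 1·[0, 2-2i, 4, 2+2i]

Computing element-wise:
Z[0] = 4·(0) + 1·(0) = 0
Z[1] = 4·(-1+5i) + 1·(2-2i) = -2+18i
Z[2] = 4·(2) + 1·(4) = 12
Z[3] = 4·(-1-5i) + 1·(2+2i) = -2-18i

DFT(4x + 1y) = 4·X + 1·Y = [0, -2+18i, 12, -2-18i]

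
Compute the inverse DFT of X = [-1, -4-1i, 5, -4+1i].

x[n] = (1/4) Σ(k=0 to 3) X[k] · e^(2πikn/4)

Computing each x[n]:
x[0] = -1
x[1] = -1
x[2] = 3
x[3] = -2

x = [-1, -1, 3, -2]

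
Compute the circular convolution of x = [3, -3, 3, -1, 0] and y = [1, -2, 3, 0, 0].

(x ⊛ y)[n] = Σ(m=0 to 4) x[m] · y[(n-m) mod 5]

Computing each output sample:
(x ⊛ y)[0] = 0
(x ⊛ y)[1] = -9
(x ⊛ y)[2] = 18
(x ⊛ y)[3] = -16
(x ⊛ y)[4] = 11

x ⊛ y = [0, -9, 18, -16, 11]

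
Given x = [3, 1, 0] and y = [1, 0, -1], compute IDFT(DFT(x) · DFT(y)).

(x ⊛ y)[n] = Σ(m=0 to 2) x[m] · y[(n-m) mod 3]

Computing each output sample:
(x ⊛ y)[0] = 2
(x ⊛ y)[1] = 1
(x ⊛ y)[2] = -3

x ⊛ y = [2, 1, -3]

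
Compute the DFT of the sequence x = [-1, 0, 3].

X[k] = Σ(n=0 to 2) x[n] · ω_3^(nk)
where ω_3 = e^(-2πi/3)

Computing each X[k]:
X[0] = 2
X[1] = -2.5000+2.5981i
X[2] = -2.5000-2.5981i

X = [2, -2.5000+2.5981i, -2.5000-2.5981i]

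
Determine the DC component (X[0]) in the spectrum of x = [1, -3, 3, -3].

X[0] = Σ(n=0 to 3) x[n] · ω_4^0 = Σ x[n]
= (1) + (-3) + (3) + (-3)

X[0] = -2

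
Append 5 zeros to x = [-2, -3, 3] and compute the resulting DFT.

Original 3-point DFT: [-2, -2.0000+5.1962i, -2.0000-5.1962i]
Zero-padded 8-point DFT provides frequency interpolation.

DFT_8([x, 0, ...]) = [-2, -4.1213-0.8787i, -5+3i, 0.1213+5.1213i, 4, 0.1213-5.1213i, -5-3i, -4.1213+0.8787i]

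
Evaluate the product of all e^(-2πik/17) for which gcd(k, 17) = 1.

The primitive 17th roots of unity are ω_17^k for k coprime to 17: k ∈ {1, 2, 3, 4, 5, 6, 7, 8, 9, 10, 11, 12, 13, 14, 15, 16}
Their product equals the constant term of the cyclotomic polynomial Φ_17(x) up to sign.
For n ≥ 3, the product of all primitive nth roots of unity is 1. (For n=1 it is 1; for n=2 it is -1.)

1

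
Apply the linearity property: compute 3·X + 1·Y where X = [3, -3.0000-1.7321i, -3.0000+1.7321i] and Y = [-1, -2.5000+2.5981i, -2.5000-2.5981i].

By linearity: DFT(3x + 1y) = 3·DFT(x) + 1·DFT(y)
= 3·[3, -3.0000-1.7321i, -3.0000+1.7321i] + 1·[-1, -2.5000+2.5981i, -2.5000-2.5981i]

Computing element-wise:
Z[0] = 3·(3) + 1·(-1) = 8
Z[1] = 3·(-3.0000-1.7321i) + 1·(-2.5000+2.5981i) = -11.5000-2.5982i
Z[2] = 3·(-3.0000+1.7321i) + 1·(-2.5000-2.5981i) = -11.5000+2.5982i

DFT(3x + 1y) = 3·X + 1·Y = [8, -11.5000-2.5982i, -11.5000+2.5982i]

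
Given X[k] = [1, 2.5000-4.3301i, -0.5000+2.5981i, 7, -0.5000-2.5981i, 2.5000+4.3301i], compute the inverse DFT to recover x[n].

x[n] = (1/6) Σ(k=0 to 5) X[k] · e^(2πikn/6)

Computing each x[n]:
x[0] = 2
x[1] = 0
x[2] = 3
x[3] = -2
x[4] = -1
x[5] = -1

x = [2, 0, 3, -2, -1, -1]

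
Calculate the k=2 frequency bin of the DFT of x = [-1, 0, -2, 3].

X[2] = Σ(n=0 to 3) x[n] · ω_4^(2n) where ω_4 = e^(-2πi/4)
= (-1)·ω_4^0 + (0)·ω_4^2 + (-2)·ω_4^4 + (3)·ω_4^6

X[2] = -6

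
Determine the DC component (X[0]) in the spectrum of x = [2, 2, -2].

X[0] = Σ(n=0 to 2) x[n] · ω_3^0 = Σ x[n]
= (2) + (2) + (-2)

X[0] = 2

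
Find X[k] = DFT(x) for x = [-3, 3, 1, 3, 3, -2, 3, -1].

X[k] = Σ(n=0 to 7) x[n] · ω_8^(nk)
where ω_8 = e^(-2πi/8)

Computing each X[k]:
X[0] = 7
X[1] = -5.2929-4.3640i
X[2] = -4+1i
X[3] = -6.7071-8.3640i
X[4] = 1
X[5] = -6.7071+8.3640i
X[6] = -4-1i
X[7] = -5.2929+4.3640i

X = [7, -5.2929-4.3640i, -4+1i, -6.7071-8.3640i, 1, -6.7071+8.3640i, -4-1i, -5.2929+4.3640i]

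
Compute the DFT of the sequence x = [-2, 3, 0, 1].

X[k] = Σ(n=0 to 3) x[n] · ω_4^(nk)
where ω_4 = e^(-2πi/4)

Computing each X[k]:
X[0] = 2
X[1] = -2-2i
X[2] = -6
X[3] = -2+2i

X = [2, -2-2i, -6, -2+2i]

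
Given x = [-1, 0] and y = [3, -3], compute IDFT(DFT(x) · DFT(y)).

(x ⊛ y)[n] = Σ(m=0 to 1) x[m] · y[(n-m) mod 2]

Computing each output sample:
(x ⊛ y)[0] = -3
(x ⊛ y)[1] = 3

x ⊛ y = [-3, 3]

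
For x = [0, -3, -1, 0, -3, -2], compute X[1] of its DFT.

X[1] = Σ(n=0 to 5) x[n] · ω_6^(1n) where ω_6 = e^(-2πi/6)
= (0)·ω_6^0 + (-3)·ω_6^1 + (-1)·ω_6^2 + (0)·ω_6^3 + (-3)·ω_6^4 + (-2)·ω_6^5

X[1] = -0.5000-0.8660i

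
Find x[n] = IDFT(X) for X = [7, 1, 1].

x[n] = (1/3) Σ(k=0 to 2) X[k] · e^(2πikn/3)

Computing each x[n]:
x[0] = 3
x[1] = 2
x[2] = 2

x = [3, 2, 2]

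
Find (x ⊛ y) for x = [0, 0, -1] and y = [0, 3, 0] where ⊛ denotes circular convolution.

(x ⊛ y)[n] = Σ(m=0 to 2) x[m] · y[(n-m) mod 3]

Computing each output sample:
(x ⊛ y)[0] = -3
(x ⊛ y)[1] = 0
(x ⊛ y)[2] = 0

x ⊛ y = [-3, 0, 0]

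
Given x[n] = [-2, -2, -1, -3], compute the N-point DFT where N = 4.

X[k] = Σ(n=0 to 3) x[n] · ω_4^(nk)
where ω_4 = e^(-2πi/4)

Computing each X[k]:
X[0] = -8
X[1] = -1-1i
X[2] = 2
X[3] = -1+1i

X = [-8, -1-1i, 2, -1+1i]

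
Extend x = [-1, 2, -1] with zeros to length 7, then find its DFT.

Original 3-point DFT: [0, -1.5000-2.5981i, -1.5000+2.5981i]
Zero-padded 7-point DFT provides frequency interpolation.

DFT_7([x, 0, ...]) = [0, 0.4695-0.5887i, -0.5441-2.3837i, -3.4254-1.6496i, -3.4254+1.6496i, -0.5441+2.3837i, 0.4695+0.5887i]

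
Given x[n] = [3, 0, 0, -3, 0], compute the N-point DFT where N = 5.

X[k] = Σ(n=0 to 4) x[n] · ω_5^(nk)
where ω_5 = e^(-2πi/5)

Computing each X[k]:
X[0] = 0
X[1] = 5.4271-1.7634i
X[2] = 2.0729+2.8532i
X[3] = 2.0729-2.8532i
X[4] = 5.4271+1.7634i

X = [0, 5.4271-1.7634i, 2.0729+2.8532i, 2.0729-2.8532i, 5.4271+1.7634i]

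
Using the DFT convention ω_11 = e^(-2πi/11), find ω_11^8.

ω_11^8 = e^(-2πi·8/11)
= cos(-2π·8/11) + i·sin(-2π·8/11)
= cos(-16π/11) + i·sin(-16π/11)

ω_11^8 = cos(-16π/11) + i·sin(-16π/11) = -0.1423+0.9898i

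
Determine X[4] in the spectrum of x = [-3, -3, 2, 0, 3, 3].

X[4] = Σ(n=0 to 5) x[n] · ω_6^(4n) where ω_6 = e^(-2πi/6)
= (-3)·ω_6^0 + (-3)·ω_6^4 + (2)·ω_6^8 + (0)·ω_6^12 + (3)·ω_6^16 + (3)·ω_6^20

X[4] = -5.5000-4.3301i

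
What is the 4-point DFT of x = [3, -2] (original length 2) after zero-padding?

Original 2-point DFT: [1, 5]
Zero-padded 4-point DFT provides frequency interpolation.

DFT_4([x, 0, ...]) = [1, 3+2i, 5, 3-2i]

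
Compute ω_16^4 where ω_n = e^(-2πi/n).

ω_16^4 = e^(-2πi·4/16)
= cos(-2π·4/16) + i·sin(-2π·4/16)
= cos(-8π/16) + i·sin(-8π/16)

ω_16^4 = cos(-8π/16) + i·sin(-8π/16) = -1i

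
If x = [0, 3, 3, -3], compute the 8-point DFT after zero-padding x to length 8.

Original 4-point DFT: [3, -3-6i, 3, -3+6i]
Zero-padded 8-point DFT provides frequency interpolation.

DFT_8([x, 0, ...]) = [3, 4.2426-3.0000i, -3-6i, -4.2426+3.0000i, 3, -4.2426-3.0000i, -3+6i, 4.2426+3.0000i]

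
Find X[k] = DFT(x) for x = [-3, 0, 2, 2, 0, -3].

X[k] = Σ(n=0 to 5) x[n] · ω_6^(nk)
where ω_6 = e^(-2πi/6)

Computing each X[k]:
X[0] = -2
X[1] = -7.5000-4.3301i
X[2] = -0.5000-0.8660i
X[3] = 0
X[4] = -0.5000+0.8660i
X[5] = -7.5000+4.3301i

X = [-2, -7.5000-4.3301i, -0.5000-0.8660i, 0, -0.5000+0.8660i, -7.5000+4.3301i]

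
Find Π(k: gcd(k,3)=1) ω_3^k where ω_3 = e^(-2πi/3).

The primitive 3rd roots of unity are ω_3^k for k coprime to 3: k ∈ {1, 2}
Their product equals the constant term of the cyclotomic polynomial Φ_3(x) up to sign.
For n ≥ 3, the product of all primitive nth roots of unity is 1. (For n=1 it is 1; for n=2 it is -1.)

1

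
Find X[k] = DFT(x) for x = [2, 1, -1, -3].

X[k] = Σ(n=0 to 3) x[n] · ω_4^(nk)
where ω_4 = e^(-2πi/4)

Computing each X[k]:
X[0] = -1
X[1] = 3-4i
X[2] = 3
X[3] = 3+4i

X = [-1, 3-4i, 3, 3+4i]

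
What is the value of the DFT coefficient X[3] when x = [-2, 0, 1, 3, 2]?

X[3] = Σ(n=0 to 4) x[n] · ω_5^(3n) where ω_5 = e^(-2πi/5)
= (-2)·ω_5^0 + (0)·ω_5^3 + (1)·ω_5^6 + (3)·ω_5^9 + (2)·ω_5^12

X[3] = -2.3820+0.7265i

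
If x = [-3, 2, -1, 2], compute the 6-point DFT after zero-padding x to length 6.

Original 4-point DFT: [0, -2, -8, -2]
Zero-padded 6-point DFT provides frequency interpolation.

DFT_6([x, 0, ...]) = [0, -3.5000-0.8660i, -1.5000-2.5981i, -8, -1.5000+2.5981i, -3.5000+0.8660i]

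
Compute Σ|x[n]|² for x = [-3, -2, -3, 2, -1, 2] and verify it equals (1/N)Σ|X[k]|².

Time domain:
Σ|x[n]|² = |-3|² + |-2|² + |-3|² + |2|² + |-1|² + |2|² = 31.0000

Frequency domain:
(1/6)Σ|X[k]|² = (1/6)(|-5|² + |-3.0000+5.1962i|² + |1.0000+1.7321i|² + |-9|² + |1.0000-1.7321i|² + |-3.0000-5.1962i|²) = (1/6)·186.0000 = 31.0000

Both sides agree, confirming Parseval's theorem.

Σ|x[n]|² = (1/N)Σ|X[k]|² = 31.0000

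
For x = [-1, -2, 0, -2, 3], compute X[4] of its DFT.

X[4] = Σ(n=0 to 4) x[n] · ω_5^(4n) where ω_5 = e^(-2πi/5)
= (-1)·ω_5^0 + (-2)·ω_5^4 + (0)·ω_5^8 + (-2)·ω_5^12 + (3)·ω_5^16

X[4] = 0.9271-3.5797i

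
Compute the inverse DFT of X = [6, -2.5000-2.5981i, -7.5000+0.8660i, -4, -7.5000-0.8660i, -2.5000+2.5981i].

x[n] = (1/6) Σ(k=0 to 5) X[k] · e^(2πikn/6)

Computing each x[n]:
x[0] = -3
x[1] = 3
x[2] = 3
x[3] = 0
x[4] = 1
x[5] = 2

x = [-3, 3, 3, 0, 1, 2]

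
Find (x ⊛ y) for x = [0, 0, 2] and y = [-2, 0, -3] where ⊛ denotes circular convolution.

(x ⊛ y)[n] = Σ(m=0 to 2) x[m] · y[(n-m) mod 3]

Computing each output sample:
(x ⊛ y)[0] = 0
(x ⊛ y)[1] = -6
(x ⊛ y)[2] = -4

x ⊛ y = [0, -6, -4]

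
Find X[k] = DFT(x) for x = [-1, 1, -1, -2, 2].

X[k] = Σ(n=0 to 4) x[n] · ω_5^(nk)
where ω_5 = e^(-2πi/5)

Computing each X[k]:
X[0] = -1
X[1] = 2.3541+0.3633i
X[2] = -4.3541+1.5388i
X[3] = -4.3541-1.5388i
X[4] = 2.3541-0.3633i

X = [-1, 2.3541+0.3633i, -4.3541+1.5388i, -4.3541-1.5388i, 2.3541-0.3633i]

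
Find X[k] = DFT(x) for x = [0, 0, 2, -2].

X[k] = Σ(n=0 to 3) x[n] · ω_4^(nk)
where ω_4 = e^(-2πi/4)

Computing each X[k]:
X[0] = 0
X[1] = -2-2i
X[2] = 4
X[3] = -2+2i

X = [0, -2-2i, 4, -2+2i]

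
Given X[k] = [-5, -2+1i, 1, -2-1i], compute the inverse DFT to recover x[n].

x[n] = (1/4) Σ(k=0 to 3) X[k] · e^(2πikn/4)

Computing each x[n]:
x[0] = -2
x[1] = -2
x[2] = 0
x[3] = -1

x = [-2, -2, 0, -1]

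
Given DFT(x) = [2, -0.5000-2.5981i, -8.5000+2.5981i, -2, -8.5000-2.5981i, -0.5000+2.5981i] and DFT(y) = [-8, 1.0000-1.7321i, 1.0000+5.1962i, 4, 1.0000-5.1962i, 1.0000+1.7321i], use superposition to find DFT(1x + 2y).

By linearity: DFT(1x + 2y) = 1·DFT(x) + 2·DFT(y)
= 1·[2, -0.5000-2.5981i, -8.5000+2.5981i, -2, -8.5000-2.5981i, -0.5000+2.5981i] + 2·[-8, 1.0000-1.7321i, 1.0000+5.1962i, 4, 1.0000-5.1962i, 1.0000+1.7321i]

Computing element-wise:
Z[0] = 1·(2) + 2·(-8) = -14
Z[1] = 1·(-0.5000-2.5981i) + 2·(1.0000-1.7321i) = 1.5000-6.0623i
Z[2] = 1·(-8.5000+2.5981i) + 2·(1.0000+5.1962i) = -6.5000+12.9905i
Z[3] = 1·(-2) + 2·(4) = 6
Z[4] = 1·(-8.5000-2.5981i) + 2·(1.0000-5.1962i) = -6.5000-12.9905i
Z[5] = 1·(-0.5000+2.5981i) + 2·(1.0000+1.7321i) = 1.5000+6.0623i

DFT(1x + 2y) = 1·X + 2·Y = [-14, 1.5000-6.0623i, -6.5000+12.9905i, 6, -6.5000-12.9905i, 1.5000+6.0623i]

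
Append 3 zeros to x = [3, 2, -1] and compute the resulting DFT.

Original 3-point DFT: [4, 2.5000-2.5981i, 2.5000+2.5981i]
Zero-padded 6-point DFT provides frequency interpolation.

DFT_6([x, 0, ...]) = [4, 4.5000-0.8660i, 2.5000-2.5981i, 0, 2.5000+2.5981i, 4.5000+0.8660i]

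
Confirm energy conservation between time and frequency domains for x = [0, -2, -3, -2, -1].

Time domain:
Σ|x[n]|² = |0|² + |-2|² + |-3|² + |-2|² + |-1|² = 18.0000

Frequency domain:
(1/5)Σ|X[k]|² = (1/5)(|-8|² + |3.1180+1.5388i|² + |0.8820-0.3633i|² + |0.8820+0.3633i|² + |3.1180-1.5388i|²) = (1/5)·90.0000 = 18.0000

Both sides agree, confirming Parseval's theorem.

Σ|x[n]|² = (1/N)Σ|X[k]|² = 18.0000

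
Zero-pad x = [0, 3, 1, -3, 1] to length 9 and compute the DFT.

Original 5-point DFT: [2, 2.8541-4.2533i, -3.8541+2.6287i, -3.8541-2.6287i, 2.8541+4.2533i]
Zero-padded 9-point DFT provides frequency interpolation.

DFT_9([x, 0, ...]) = [2, 3.0321-0.6571i, 1.8473-5.2517i, -5.5000-2.5981i, -0.3794+3.1996i, -0.3794-3.1996i, -5.5000+2.5981i, 1.8473+5.2517i, 3.0321+0.6571i]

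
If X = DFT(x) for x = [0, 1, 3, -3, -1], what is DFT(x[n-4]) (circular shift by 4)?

Time shift by 4: X_shifted[k] = ω_5^(4k) · X[k]
Shifted x = [1, 3, -3, -1, 0]

DFT(x[n-4]) = [0, 5.1631-1.6776i, -2.6631-3.6655i, -2.6631+3.6655i, 5.1631+1.6776i]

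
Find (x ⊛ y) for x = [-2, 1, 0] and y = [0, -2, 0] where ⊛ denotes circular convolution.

(x ⊛ y)[n] = Σ(m=0 to 2) x[m] · y[(n-m) mod 3]

Computing each output sample:
(x ⊛ y)[0] = 0
(x ⊛ y)[1] = 4
(x ⊛ y)[2] = -2

x ⊛ y = [0, 4, -2]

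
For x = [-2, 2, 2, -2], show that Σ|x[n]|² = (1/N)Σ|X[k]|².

Time domain:
Σ|x[n]|² = |-2|² + |2|² + |2|² + |-2|² = 16.0000

Frequency domain:
(1/4)Σ|X[k]|² = (1/4)(|0|² + |-4-4i|² + |0|² + |-4+4i|²) = (1/4)·64.0000 = 16.0000

Both sides agree, confirming Parseval's theorem.

Σ|x[n]|² = (1/N)Σ|X[k]|² = 16.0000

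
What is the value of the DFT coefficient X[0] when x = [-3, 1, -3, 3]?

X[0] = Σ(n=0 to 3) x[n] · ω_4^0 = Σ x[n]
= (-3) + (1) + (-3) + (3)

X[0] = -2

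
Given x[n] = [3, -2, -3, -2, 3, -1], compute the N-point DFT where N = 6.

X[k] = Σ(n=0 to 5) x[n] · ω_6^(nk)
where ω_6 = e^(-2πi/6)

Computing each X[k]:
X[0] = -2
X[1] = 3.5000+6.0622i
X[2] = 2.5000-4.3301i
X[3] = 8
X[4] = 2.5000+4.3301i
X[5] = 3.5000-6.0622i

X = [-2, 3.5000+6.0622i, 2.5000-4.3301i, 8, 2.5000+4.3301i, 3.5000-6.0622i]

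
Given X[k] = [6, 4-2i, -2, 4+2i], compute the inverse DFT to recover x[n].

x[n] = (1/4) Σ(k=0 to 3) X[k] · e^(2πikn/4)

Computing each x[n]:
x[0] = 3
x[1] = 3
x[2] = -1
x[3] = 1

x = [3, 3, -1, 1]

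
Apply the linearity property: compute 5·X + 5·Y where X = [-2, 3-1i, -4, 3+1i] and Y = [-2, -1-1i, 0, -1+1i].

By linearity: DFT(5x + 5y) = 5·DFT(x) + 5·DFT(y)
= 5·[-2, 3-1i, -4, 3+1i] + 5·[-2, -1-1i, 0, -1+1i]

Computing element-wise:
Z[0] = 5·(-2) + 5·(-2) = -20
Z[1] = 5·(3-1i) + 5·(-1-1i) = 10-10i
Z[2] = 5·(-4) + 5·(0) = -20
Z[3] = 5·(3+1i) + 5·(-1+1i) = 10+10i

DFT(5x + 5y) = 5·X + 5·Y = [-20, 10-10i, -20, 10+10i]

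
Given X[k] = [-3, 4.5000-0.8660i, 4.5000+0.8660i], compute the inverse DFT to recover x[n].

x[n] = (1/3) Σ(k=0 to 2) X[k] · e^(2πikn/3)

Computing each x[n]:
x[0] = 2
x[1] = -2
x[2] = -3

x = [2, -2, -3]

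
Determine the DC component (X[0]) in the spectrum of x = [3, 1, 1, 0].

X[0] = Σ(n=0 to 3) x[n] · ω_4^0 = Σ x[n]
= (3) + (1) + (1) + (0)

X[0] = 5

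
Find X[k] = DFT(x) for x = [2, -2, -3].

X[k] = Σ(n=0 to 2) x[n] · ω_3^(nk)
where ω_3 = e^(-2πi/3)

Computing each X[k]:
X[0] = -3
X[1] = 4.5000-0.8660i
X[2] = 4.5000+0.8660i

X = [-3, 4.5000-0.8660i, 4.5000+0.8660i]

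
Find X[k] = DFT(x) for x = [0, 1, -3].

X[k] = Σ(n=0 to 2) x[n] · ω_3^(nk)
where ω_3 = e^(-2πi/3)

Computing each X[k]:
X[0] = -2
X[1] = 1.0000-3.4641i
X[2] = 1.0000+3.4641i

X = [-2, 1.0000-3.4641i, 1.0000+3.4641i]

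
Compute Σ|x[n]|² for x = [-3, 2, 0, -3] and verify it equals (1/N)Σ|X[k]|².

Time domain:
Σ|x[n]|² = |-3|² + |2|² + |0|² + |-3|² = 22.0000

Frequency domain:
(1/4)Σ|X[k]|² = (1/4)(|-4|² + |-3-5i|² + |-2|² + |-3+5i|²) = (1/4)·88.0000 = 22.0000

Both sides agree, confirming Parseval's theorem.

Σ|x[n]|² = (1/N)Σ|X[k]|² = 22.0000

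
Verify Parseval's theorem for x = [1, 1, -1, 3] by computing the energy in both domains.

Time domain:
Σ|x[n]|² = |1|² + |1|² + |-1|² + |3|² = 12.0000

Frequency domain:
(1/4)Σ|X[k]|² = (1/4)(|4|² + |2+2i|² + |-4|² + |2-2i|²) = (1/4)·48.0000 = 12.0000

Both sides agree, confirming Parseval's theorem.

Σ|x[n]|² = (1/N)Σ|X[k]|² = 12.0000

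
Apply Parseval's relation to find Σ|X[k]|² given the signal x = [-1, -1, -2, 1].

Parseval: Σ|x[n]|² = (1/N)Σ|X[k]|², so Σ|X[k]|² = N·Σ|x[n]|² = 4·7.0000

Σ|X[k]|² = N·Σ|x[n]|² = 4·7.0000 = 28.0000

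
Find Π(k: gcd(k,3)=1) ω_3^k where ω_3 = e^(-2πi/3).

The primitive 3rd roots of unity are ω_3^k for k coprime to 3: k ∈ {1, 2}
Their product equals the constant term of the cyclotomic polynomial Φ_3(x) up to sign.
For n ≥ 3, the product of all primitive nth roots of unity is 1. (For n=1 it is 1; for n=2 it is -1.)

1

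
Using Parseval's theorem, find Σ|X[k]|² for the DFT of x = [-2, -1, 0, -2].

Parseval: Σ|x[n]|² = (1/N)Σ|X[k]|², so Σ|X[k]|² = N·Σ|x[n]|² = 4·9.0000

Σ|X[k]|² = N·Σ|x[n]|² = 4·9.0000 = 36.0000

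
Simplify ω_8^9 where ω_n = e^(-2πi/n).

Since ω_8^8 = 1, powers reduce modulo 8.
9 mod 8 = 1
So ω_8^9 = ω_8^1 = e^(-2πi·1/8)

ω_8^9 = ω_8^1 = 0.7071-0.7071i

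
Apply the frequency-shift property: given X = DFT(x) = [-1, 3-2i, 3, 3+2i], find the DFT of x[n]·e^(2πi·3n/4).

Modulation property: DFT(ω_4^(-3n)·x[n]) = X[(k-3) mod 4], so circularly shift X by 3 positions.

X[k-3] = [3-2i, 3, 3+2i, -1]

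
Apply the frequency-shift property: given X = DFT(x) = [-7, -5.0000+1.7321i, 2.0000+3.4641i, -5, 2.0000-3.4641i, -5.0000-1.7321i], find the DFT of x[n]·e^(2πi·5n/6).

Modulation property: DFT(ω_6^(-5n)·x[n]) = X[(k-5) mod 6], so circularly shift X by 5 positions.

X[k-5] = [-5.0000+1.7321i, 2.0000+3.4641i, -5, 2.0000-3.4641i, -5.0000-1.7321i, -7]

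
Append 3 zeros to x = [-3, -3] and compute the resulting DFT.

Original 2-point DFT: [-6, 0]
Zero-padded 5-point DFT provides frequency interpolation.

DFT_5([x, 0, ...]) = [-6, -3.9271+2.8532i, -0.5729+1.7634i, -0.5729-1.7634i, -3.9271-2.8532i]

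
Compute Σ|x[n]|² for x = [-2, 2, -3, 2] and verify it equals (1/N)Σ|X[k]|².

Time domain:
Σ|x[n]|² = |-2|² + |2|² + |-3|² + |2|² = 21.0000

Frequency domain:
(1/4)Σ|X[k]|² = (1/4)(|-1|² + |1|² + |-9|² + |1|²) = (1/4)·84.0000 = 21.0000

Both sides agree, confirming Parseval's theorem.

Σ|x[n]|² = (1/N)Σ|X[k]|² = 21.0000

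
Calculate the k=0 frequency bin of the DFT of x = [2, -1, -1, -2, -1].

X[0] = Σ(n=0 to 4) x[n] · ω_5^0 = Σ x[n]
= (2) + (-1) + (-1) + (-2) + (-1)

X[0] = -3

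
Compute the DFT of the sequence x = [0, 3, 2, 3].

X[k] = Σ(n=0 to 3) x[n] · ω_4^(nk)
where ω_4 = e^(-2πi/4)

Computing each X[k]:
X[0] = 8
X[1] = -2
X[2] = -4
X[3] = -2

X = [8, -2, -4, -2]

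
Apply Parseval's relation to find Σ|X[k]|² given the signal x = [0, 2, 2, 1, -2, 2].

Parseval: Σ|x[n]|² = (1/N)Σ|X[k]|², so Σ|X[k]|² = N·Σ|x[n]|² = 6·17.0000

Σ|X[k]|² = N·Σ|x[n]|² = 6·17.0000 = 102.0000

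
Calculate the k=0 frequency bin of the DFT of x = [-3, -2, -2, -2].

X[0] = Σ(n=0 to 3) x[n] · ω_4^0 = Σ x[n]
= (-3) + (-2) + (-2) + (-2)

X[0] = -9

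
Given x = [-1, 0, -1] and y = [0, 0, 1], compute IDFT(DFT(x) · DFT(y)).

(x ⊛ y)[n] = Σ(m=0 to 2) x[m] · y[(n-m) mod 3]

Computing each output sample:
(x ⊛ y)[0] = 0
(x ⊛ y)[1] = -1
(x ⊛ y)[2] = -1

x ⊛ y = [0, -1, -1]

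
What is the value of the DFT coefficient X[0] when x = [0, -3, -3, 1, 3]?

X[0] = Σ(n=0 to 4) x[n] · ω_5^0 = Σ x[n]
= (0) + (-3) + (-3) + (1) + (3)

X[0] = -2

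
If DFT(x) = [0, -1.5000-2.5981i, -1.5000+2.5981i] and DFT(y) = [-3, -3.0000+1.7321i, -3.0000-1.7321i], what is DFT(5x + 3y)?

By linearity: DFT(5x + 3y) = 5·DFT(x) + 3·DFT(y)
= 5·[0, -1.5000-2.5981i, -1.5000+2.5981i] + 3·[-3, -3.0000+1.7321i, -3.0000-1.7321i]

Computing element-wise:
Z[0] = 5·(0) + 3·(-3) = -9
Z[1] = 5·(-1.5000-2.5981i) + 3·(-3.0000+1.7321i) = -16.5000-7.7942i
Z[2] = 5·(-1.5000+2.5981i) + 3·(-3.0000-1.7321i) = -16.5000+7.7942i

DFT(5x + 3y) = 5·X + 3·Y = [-9, -16.5000-7.7942i, -16.5000+7.7942i]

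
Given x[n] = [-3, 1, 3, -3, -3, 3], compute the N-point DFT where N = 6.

X[k] = Σ(n=0 to 5) x[n] · ω_6^(nk)
where ω_6 = e^(-2πi/6)

Computing each X[k]:
X[0] = -2
X[1] = 2.0000-3.4641i
X[2] = -8.0000+6.9282i
X[3] = -4
X[4] = -8.0000-6.9282i
X[5] = 2.0000+3.4641i

X = [-2, 2.0000-3.4641i, -8.0000+6.9282i, -4, -8.0000-6.9282i, 2.0000+3.4641i]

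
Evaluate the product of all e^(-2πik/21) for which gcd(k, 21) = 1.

The primitive 21st roots of unity are ω_21^k for k coprime to 21: k ∈ {1, 2, 4, 5, 8, 10, 11, 13, 16, 17, 19, 20}
Their product equals the constant term of the cyclotomic polynomial Φ_21(x) up to sign.
For n ≥ 3, the product of all primitive nth roots of unity is 1. (For n=1 it is 1; for n=2 it is -1.)

1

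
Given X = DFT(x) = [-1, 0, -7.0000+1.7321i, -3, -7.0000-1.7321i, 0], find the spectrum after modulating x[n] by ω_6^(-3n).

Modulation property: DFT(ω_6^(-3n)·x[n]) = X[(k-3) mod 6], so circularly shift X by 3 positions.

X[k-3] = [-3, -7.0000-1.7321i, 0, -1, 0, -7.0000+1.7321i]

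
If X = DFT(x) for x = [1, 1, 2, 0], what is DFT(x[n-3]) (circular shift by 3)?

Time shift by 3: X_shifted[k] = ω_4^(3k) · X[k]
Shifted x = [1, 2, 0, 1]

DFT(x[n-3]) = [4, 1-1i, -2, 1+1i]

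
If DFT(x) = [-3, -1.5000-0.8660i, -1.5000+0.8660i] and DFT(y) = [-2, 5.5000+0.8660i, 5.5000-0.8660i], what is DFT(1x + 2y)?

By linearity: DFT(1x + 2y) = 1·DFT(x) + 2·DFT(y)
= 1·[-3, -1.5000-0.8660i, -1.5000+0.8660i] + 2·[-2, 5.5000+0.8660i, 5.5000-0.8660i]

Computing element-wise:
Z[0] = 1·(-3) + 2·(-2) = -7
Z[1] = 1·(-1.5000-0.8660i) + 2·(5.5000+0.8660i) = 9.5000+0.8660i
Z[2] = 1·(-1.5000+0.8660i) + 2·(5.5000-0.8660i) = 9.5000-0.8660i

DFT(1x + 2y) = 1·X + 2·Y = [-7, 9.5000+0.8660i, 9.5000-0.8660i]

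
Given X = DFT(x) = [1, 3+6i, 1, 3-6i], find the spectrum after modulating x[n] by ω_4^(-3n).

Modulation property: DFT(ω_4^(-3n)·x[n]) = X[(k-3) mod 4], so circularly shift X by 3 positions.

X[k-3] = [3+6i, 1, 3-6i, 1]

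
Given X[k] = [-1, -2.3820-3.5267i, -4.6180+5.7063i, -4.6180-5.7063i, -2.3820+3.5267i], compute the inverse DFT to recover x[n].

x[n] = (1/5) Σ(k=0 to 4) X[k] · e^(2πikn/5)

Computing each x[n]:
x[0] = -3
x[1] = 1
x[2] = 3
x[3] = -3
x[4] = 1

x = [-3, 1, 3, -3, 1]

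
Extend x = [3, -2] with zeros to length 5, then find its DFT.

Original 2-point DFT: [1, 5]
Zero-padded 5-point DFT provides frequency interpolation.

DFT_5([x, 0, ...]) = [1, 2.3820+1.9021i, 4.6180+1.1756i, 4.6180-1.1756i, 2.3820-1.9021i]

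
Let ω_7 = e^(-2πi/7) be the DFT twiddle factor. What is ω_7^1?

ω_7^1 = e^(-2πi·1/7)
= cos(-2π·1/7) + i·sin(-2π·1/7)
= cos(-2π/7) + i·sin(-2π/7)

ω_7^1 = cos(-2π/7) + i·sin(-2π/7) = 0.6235-0.7818i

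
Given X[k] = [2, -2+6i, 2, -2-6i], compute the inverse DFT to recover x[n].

x[n] = (1/4) Σ(k=0 to 3) X[k] · e^(2πikn/4)

Computing each x[n]:
x[0] = 0
x[1] = -3
x[2] = 2
x[3] = 3

x = [0, -3, 2, 3]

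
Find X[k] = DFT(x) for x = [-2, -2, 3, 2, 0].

X[k] = Σ(n=0 to 4) x[n] · ω_5^(nk)
where ω_5 = e^(-2πi/5)

Computing each X[k]:
X[0] = 1
X[1] = -6.6631+1.3143i
X[2] = 1.1631+2.1266i
X[3] = 1.1631-2.1266i
X[4] = -6.6631-1.3143i

X = [1, -6.6631+1.3143i, 1.1631+2.1266i, 1.1631-2.1266i, -6.6631-1.3143i]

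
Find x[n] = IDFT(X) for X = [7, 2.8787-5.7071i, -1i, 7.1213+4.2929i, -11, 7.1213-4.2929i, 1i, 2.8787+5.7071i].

x[n] = (1/8) Σ(k=0 to 7) X[k] · e^(2πikn/8)

Computing each x[n]:
x[0] = 2
x[1] = 2
x[2] = 2
x[3] = 3
x[4] = -3
x[5] = 3
x[6] = -3
x[7] = 1

x = [2, 2, 2, 3, -3, 3, -3, 1]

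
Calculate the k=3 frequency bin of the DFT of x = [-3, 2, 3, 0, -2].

X[3] = Σ(n=0 to 4) x[n] · ω_5^(3n) where ω_5 = e^(-2πi/5)
= (-3)·ω_5^0 + (2)·ω_5^3 + (3)·ω_5^6 + (0)·ω_5^9 + (-2)·ω_5^12

X[3] = -2.0729-0.5020i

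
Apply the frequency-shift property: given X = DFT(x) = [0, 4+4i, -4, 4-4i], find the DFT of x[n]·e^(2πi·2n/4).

Modulation property: DFT(ω_4^(-2n)·x[n]) = X[(k-2) mod 4], so circularly shift X by 2 positions.

X[k-2] = [-4, 4-4i, 0, 4+4i]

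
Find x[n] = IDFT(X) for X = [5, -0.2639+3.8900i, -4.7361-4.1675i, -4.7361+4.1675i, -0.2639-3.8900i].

x[n] = (1/5) Σ(k=0 to 4) X[k] · e^(2πikn/5)

Computing each x[n]:
x[0] = -1
x[1] = 2
x[2] = -2
x[3] = 3
x[4] = 3

x = [-1, 2, -2, 3, 3]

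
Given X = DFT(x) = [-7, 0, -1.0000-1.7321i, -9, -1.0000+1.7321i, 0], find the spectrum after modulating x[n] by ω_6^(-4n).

Modulation property: DFT(ω_6^(-4n)·x[n]) = X[(k-4) mod 6], so circularly shift X by 4 positions.

X[k-4] = [-1.0000-1.7321i, -9, -1.0000+1.7321i, 0, -7, 0]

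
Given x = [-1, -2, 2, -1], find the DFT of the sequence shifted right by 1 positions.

Time shift by 1: X_shifted[k] = ω_4^(1k) · X[k]
Shifted x = [-1, -1, -2, 2]

DFT(x[n-1]) = [-2, 1+3i, -4, 1-3i]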